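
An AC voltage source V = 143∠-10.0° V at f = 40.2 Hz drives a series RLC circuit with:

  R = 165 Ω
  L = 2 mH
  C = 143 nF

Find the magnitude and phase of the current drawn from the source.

Step 1 — Angular frequency: ω = 2π·f = 2π·40.2 = 252.6 rad/s.
Step 2 — Component impedances:
  R: Z = R = 165 Ω
  L: Z = jωL = j·252.6·0.002 = 0 + j0.5052 Ω
  C: Z = 1/(jωC) = -j/(ω·C) = 0 - j2.769e+04 Ω
Step 3 — Series combination: Z_total = R + L + C = 165 - j2.769e+04 Ω = 2.769e+04∠-89.7° Ω.
Step 4 — Source phasor: V = 143∠-10.0° V = 140.8 - j24.83 V.
Step 5 — Ohm's law: I = V / Z_total = (140.8 - j24.83) / (165 - j2.769e+04) = 0.0009272 + j0.005081 A.
Step 6 — Convert to polar: |I| = 0.005165 A, ∠I = 79.7°.

I = 0.005165∠79.7° A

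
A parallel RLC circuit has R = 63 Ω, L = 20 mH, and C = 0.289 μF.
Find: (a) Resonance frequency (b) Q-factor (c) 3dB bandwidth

Step 1 — Resonance: ω₀ = 1/√(LC) = 1/√(0.02·2.89e-07) = 1.315e+04 rad/s.
Step 2 — f₀ = ω₀/(2π) = 2093 Hz.
Step 3 — Parallel Q: Q = R/(ω₀L) = 63/(1.315e+04·0.02) = 0.2395.
Step 4 — Bandwidth: Δω = ω₀/Q = 5.492e+04 rad/s; BW = Δω/(2π) = 8741 Hz.

(a) f₀ = 2093 Hz  (b) Q = 0.2395  (c) BW = 8741 Hz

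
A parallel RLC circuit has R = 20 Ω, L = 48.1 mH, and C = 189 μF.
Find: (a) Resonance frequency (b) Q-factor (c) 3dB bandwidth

Step 1 — Resonance: ω₀ = 1/√(LC) = 1/√(0.0481·0.000189) = 331.7 rad/s.
Step 2 — f₀ = ω₀/(2π) = 52.79 Hz.
Step 3 — Parallel Q: Q = R/(ω₀L) = 20/(331.7·0.0481) = 1.254.
Step 4 — Bandwidth: Δω = ω₀/Q = 264.6 rad/s; BW = Δω/(2π) = 42.1 Hz.

(a) f₀ = 52.79 Hz  (b) Q = 1.254  (c) BW = 42.1 Hz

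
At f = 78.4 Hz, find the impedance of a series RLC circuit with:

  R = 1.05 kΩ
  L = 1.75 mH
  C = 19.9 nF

Step 1 — Angular frequency: ω = 2π·f = 2π·78.4 = 492.6 rad/s.
Step 2 — Component impedances:
  R: Z = R = 1050 Ω
  L: Z = jωL = j·492.6·0.00175 = 0 + j0.8621 Ω
  C: Z = 1/(jωC) = -j/(ω·C) = 0 - j1.02e+05 Ω
Step 3 — Series combination: Z_total = R + L + C = 1050 - j1.02e+05 Ω = 1.02e+05∠-89.4° Ω.

Z = 1050 - j1.02e+05 Ω = 1.02e+05∠-89.4° Ω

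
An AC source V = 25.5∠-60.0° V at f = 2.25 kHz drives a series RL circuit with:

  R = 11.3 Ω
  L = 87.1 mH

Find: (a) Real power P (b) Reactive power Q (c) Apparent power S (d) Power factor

Step 1 — Angular frequency: ω = 2π·f = 2π·2250 = 1.414e+04 rad/s.
Step 2 — Component impedances:
  R: Z = R = 11.3 Ω
  L: Z = jωL = j·1.414e+04·0.0871 = 0 + j1231 Ω
Step 3 — Series combination: Z_total = R + L = 11.3 + j1231 Ω = 1231∠89.5° Ω.
Step 4 — Source phasor: V = 25.5∠-60.0° V = 12.75 - j22.08 V.
Step 5 — Current: I = V / Z = -0.01784 - j0.01052 A = 0.02071∠-149.5° A.
Step 6 — Complex power: S = V·I* = 0.004846 + j0.528 VA.
Step 7 — Real power: P = Re(S) = 0.004846 W.
Step 8 — Reactive power: Q = Im(S) = 0.528 VAR.
Step 9 — Apparent power: |S| = 0.5281 VA.
Step 10 — Power factor: PF = P/|S| = 0.009177 (lagging).

(a) P = 0.004846 W  (b) Q = 0.528 VAR  (c) S = 0.5281 VA  (d) PF = 0.009177 (lagging)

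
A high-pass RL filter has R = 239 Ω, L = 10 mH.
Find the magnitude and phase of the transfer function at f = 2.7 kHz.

Step 1 — Angular frequency: ω = 2π·2700 = 1.696e+04 rad/s.
Step 2 — Transfer function: H(jω) = jωL/(R + jωL).
Step 3 — Numerator jωL = j·169.6; denominator R + jωL = 239 + j169.6.
Step 4 — H = 0.335 + j0.472.
Step 5 — Magnitude: |H| = 0.5788 (-4.7 dB); phase: φ = 54.6°.

|H| = 0.5788 (-4.7 dB), φ = 54.6°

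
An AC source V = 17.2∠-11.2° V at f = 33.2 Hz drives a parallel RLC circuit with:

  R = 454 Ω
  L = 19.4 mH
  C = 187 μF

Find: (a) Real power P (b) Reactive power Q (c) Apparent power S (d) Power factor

Step 1 — Angular frequency: ω = 2π·f = 2π·33.2 = 208.6 rad/s.
Step 2 — Component impedances:
  R: Z = R = 454 Ω
  L: Z = jωL = j·208.6·0.0194 = 0 + j4.047 Ω
  C: Z = 1/(jωC) = -j/(ω·C) = 0 - j25.64 Ω
Step 3 — Parallel combination: 1/Z_total = 1/R + 1/L + 1/C; Z_total = 0.05086 + j4.805 Ω = 4.805∠89.4° Ω.
Step 4 — Source phasor: V = 17.2∠-11.2° V = 16.87 - j3.341 V.
Step 5 — Current: I = V / Z = -0.658 - j3.518 A = 3.579∠-100.6° A.
Step 6 — Complex power: S = V·I* = 0.6516 + j61.56 VA.
Step 7 — Real power: P = Re(S) = 0.6516 W.
Step 8 — Reactive power: Q = Im(S) = 61.56 VAR.
Step 9 — Apparent power: |S| = 61.57 VA.
Step 10 — Power factor: PF = P/|S| = 0.01058 (lagging).

(a) P = 0.6516 W  (b) Q = 61.56 VAR  (c) S = 61.57 VA  (d) PF = 0.01058 (lagging)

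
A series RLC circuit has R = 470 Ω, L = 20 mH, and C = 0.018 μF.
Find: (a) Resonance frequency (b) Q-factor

Step 1 — Resonance condition Im(Z)=0 gives ω₀ = 1/√(LC).
Step 2 — ω₀ = 1/√(0.02·1.8e-08) = 5.27e+04 rad/s.
Step 3 — f₀ = ω₀/(2π) = 8388 Hz.
Step 4 — Series Q: Q = ω₀L/R = 5.27e+04·0.02/470 = 2.243.

(a) f₀ = 8388 Hz  (b) Q = 2.243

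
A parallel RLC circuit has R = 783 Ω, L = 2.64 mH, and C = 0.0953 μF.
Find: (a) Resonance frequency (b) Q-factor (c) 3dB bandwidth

Step 1 — Resonance: ω₀ = 1/√(LC) = 1/√(0.00264·9.53e-08) = 6.305e+04 rad/s.
Step 2 — f₀ = ω₀/(2π) = 1.003e+04 Hz.
Step 3 — Parallel Q: Q = R/(ω₀L) = 783/(6.305e+04·0.00264) = 4.704.
Step 4 — Bandwidth: Δω = ω₀/Q = 1.34e+04 rad/s; BW = Δω/(2π) = 2133 Hz.

(a) f₀ = 1.003e+04 Hz  (b) Q = 4.704  (c) BW = 2133 Hz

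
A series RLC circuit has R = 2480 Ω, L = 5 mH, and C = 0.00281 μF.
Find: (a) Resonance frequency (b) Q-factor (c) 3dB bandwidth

Step 1 — Resonance condition Im(Z)=0 gives ω₀ = 1/√(LC).
Step 2 — ω₀ = 1/√(0.005·2.81e-09) = 2.668e+05 rad/s.
Step 3 — f₀ = ω₀/(2π) = 4.246e+04 Hz.
Step 4 — Series Q: Q = ω₀L/R = 2.668e+05·0.005/2480 = 0.5379.
Step 5 — 3dB bandwidth: Δω = ω₀/Q = 4.96e+05 rad/s; BW = Δω/(2π) = 7.894e+04 Hz.

(a) f₀ = 4.246e+04 Hz  (b) Q = 0.5379  (c) BW = 7.894e+04 Hz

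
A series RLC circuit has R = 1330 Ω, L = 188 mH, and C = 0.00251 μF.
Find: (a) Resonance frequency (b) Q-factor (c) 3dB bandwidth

Step 1 — Resonance condition Im(Z)=0 gives ω₀ = 1/√(LC).
Step 2 — ω₀ = 1/√(0.188·2.51e-09) = 4.603e+04 rad/s.
Step 3 — f₀ = ω₀/(2π) = 7327 Hz.
Step 4 — Series Q: Q = ω₀L/R = 4.603e+04·0.188/1330 = 6.507.
Step 5 — 3dB bandwidth: Δω = ω₀/Q = 7074 rad/s; BW = Δω/(2π) = 1126 Hz.

(a) f₀ = 7327 Hz  (b) Q = 6.507  (c) BW = 1126 Hz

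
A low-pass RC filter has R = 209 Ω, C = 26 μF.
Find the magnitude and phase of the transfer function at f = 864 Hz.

Step 1 — Angular frequency: ω = 2π·864 = 5429 rad/s.
Step 2 — Transfer function: H(jω) = 1/(1 + jωRC).
Step 3 — Denominator: 1 + jωRC = 1 + j·5429·209·2.6e-05 = 1 + j29.5.
Step 4 — H = 0.001148 - j0.03386.
Step 5 — Magnitude: |H| = 0.03388 (-29.4 dB); phase: φ = -88.1°.

|H| = 0.03388 (-29.4 dB), φ = -88.1°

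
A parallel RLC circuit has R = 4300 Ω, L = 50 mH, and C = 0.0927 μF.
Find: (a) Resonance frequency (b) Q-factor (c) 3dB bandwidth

Step 1 — Resonance: ω₀ = 1/√(LC) = 1/√(0.05·9.27e-08) = 1.469e+04 rad/s.
Step 2 — f₀ = ω₀/(2π) = 2338 Hz.
Step 3 — Parallel Q: Q = R/(ω₀L) = 4300/(1.469e+04·0.05) = 5.855.
Step 4 — Bandwidth: Δω = ω₀/Q = 2509 rad/s; BW = Δω/(2π) = 399.3 Hz.

(a) f₀ = 2338 Hz  (b) Q = 5.855  (c) BW = 399.3 Hz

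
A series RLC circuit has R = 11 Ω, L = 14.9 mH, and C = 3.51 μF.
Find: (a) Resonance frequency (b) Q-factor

Step 1 — Resonance condition Im(Z)=0 gives ω₀ = 1/√(LC).
Step 2 — ω₀ = 1/√(0.0149·3.51e-06) = 4373 rad/s.
Step 3 — f₀ = ω₀/(2π) = 695.9 Hz.
Step 4 — Series Q: Q = ω₀L/R = 4373·0.0149/11 = 5.923.

(a) f₀ = 695.9 Hz  (b) Q = 5.923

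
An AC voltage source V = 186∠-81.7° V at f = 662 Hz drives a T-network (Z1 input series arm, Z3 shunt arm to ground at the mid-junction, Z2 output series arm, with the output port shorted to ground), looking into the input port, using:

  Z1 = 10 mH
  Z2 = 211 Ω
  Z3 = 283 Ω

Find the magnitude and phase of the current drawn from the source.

Step 1 — Angular frequency: ω = 2π·f = 2π·662 = 4159 rad/s.
Step 2 — Component impedances:
  Z1: Z = jωL = j·4159·0.01 = 0 + j41.59 Ω
  Z2: Z = R = 211 Ω
  Z3: Z = R = 283 Ω
Step 3 — With the output port shorted to ground, the output series arm Z2 runs from the junction to ground; the shunt arm Z3 also runs from the junction to ground. They appear in parallel: Z3 || Z2 = 120.9 Ω.
Step 4 — Series with input arm Z1: Z_in = Z1 + (Z3 || Z2) = 120.9 + j41.59 Ω = 127.8∠19.0° Ω.
Step 5 — Source phasor: V = 186∠-81.7° V = 26.85 - j184.1 V.
Step 6 — Ohm's law: I = V / Z_total = (26.85 - j184.1) / (120.9 + j41.59) = -0.2699 - j1.43 A.
Step 7 — Convert to polar: |I| = 1.455 A, ∠I = -100.7°.

I = 1.455∠-100.7° A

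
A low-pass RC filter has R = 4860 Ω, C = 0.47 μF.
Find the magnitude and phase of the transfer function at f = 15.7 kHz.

Step 1 — Angular frequency: ω = 2π·1.57e+04 = 9.865e+04 rad/s.
Step 2 — Transfer function: H(jω) = 1/(1 + jωRC).
Step 3 — Denominator: 1 + jωRC = 1 + j·9.865e+04·4860·4.7e-07 = 1 + j225.3.
Step 4 — H = 1.97e-05 - j0.004438.
Step 5 — Magnitude: |H| = 0.004438 (-47.1 dB); phase: φ = -89.7°.

|H| = 0.004438 (-47.1 dB), φ = -89.7°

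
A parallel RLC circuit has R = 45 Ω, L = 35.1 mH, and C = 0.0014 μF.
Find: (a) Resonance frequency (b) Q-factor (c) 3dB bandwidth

Step 1 — Resonance: ω₀ = 1/√(LC) = 1/√(0.0351·1.4e-09) = 1.427e+05 rad/s.
Step 2 — f₀ = ω₀/(2π) = 2.27e+04 Hz.
Step 3 — Parallel Q: Q = R/(ω₀L) = 45/(1.427e+05·0.0351) = 0.008987.
Step 4 — Bandwidth: Δω = ω₀/Q = 1.587e+07 rad/s; BW = Δω/(2π) = 2.526e+06 Hz.

(a) f₀ = 2.27e+04 Hz  (b) Q = 0.008987  (c) BW = 2.526e+06 Hz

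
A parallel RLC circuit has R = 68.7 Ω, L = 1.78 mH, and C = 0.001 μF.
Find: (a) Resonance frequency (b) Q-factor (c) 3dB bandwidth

Step 1 — Resonance: ω₀ = 1/√(LC) = 1/√(0.00178·1e-09) = 7.495e+05 rad/s.
Step 2 — f₀ = ω₀/(2π) = 1.193e+05 Hz.
Step 3 — Parallel Q: Q = R/(ω₀L) = 68.7/(7.495e+05·0.00178) = 0.05149.
Step 4 — Bandwidth: Δω = ω₀/Q = 1.456e+07 rad/s; BW = Δω/(2π) = 2.317e+06 Hz.

(a) f₀ = 1.193e+05 Hz  (b) Q = 0.05149  (c) BW = 2.317e+06 Hz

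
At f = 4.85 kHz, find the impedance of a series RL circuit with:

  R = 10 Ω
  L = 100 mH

Step 1 — Angular frequency: ω = 2π·f = 2π·4850 = 3.047e+04 rad/s.
Step 2 — Component impedances:
  R: Z = R = 10 Ω
  L: Z = jωL = j·3.047e+04·0.1 = 0 + j3047 Ω
Step 3 — Series combination: Z_total = R + L = 10 + j3047 Ω = 3047∠89.8° Ω.

Z = 10 + j3047 Ω = 3047∠89.8° Ω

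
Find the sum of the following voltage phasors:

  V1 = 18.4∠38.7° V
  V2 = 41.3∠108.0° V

Step 1 — Convert each phasor to rectangular form:
  V1 = 18.4·(cos(38.7°) + j·sin(38.7°)) = 14.36 + j11.5 V
  V2 = 41.3·(cos(108.0°) + j·sin(108.0°)) = -12.76 + j39.28 V
Step 2 — Sum components: V_total = 1.598 + j50.78 V.
Step 3 — Convert to polar: |V_total| = 50.81 V, ∠V_total = 88.2°.

V_total = 50.81∠88.2° V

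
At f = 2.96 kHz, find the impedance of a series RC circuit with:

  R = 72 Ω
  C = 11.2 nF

Step 1 — Angular frequency: ω = 2π·f = 2π·2960 = 1.86e+04 rad/s.
Step 2 — Component impedances:
  R: Z = R = 72 Ω
  C: Z = 1/(jωC) = -j/(ω·C) = 0 - j4801 Ω
Step 3 — Series combination: Z_total = R + C = 72 - j4801 Ω = 4801∠-89.1° Ω.

Z = 72 - j4801 Ω = 4801∠-89.1° Ω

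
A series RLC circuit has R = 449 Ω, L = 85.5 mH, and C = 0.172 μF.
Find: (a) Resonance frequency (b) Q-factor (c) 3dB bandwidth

Step 1 — Resonance: ω₀ = 1/√(LC) = 1/√(0.0855·1.72e-07) = 8246 rad/s.
Step 2 — f₀ = ω₀/(2π) = 1312 Hz.
Step 3 — Series Q: Q = ω₀L/R = 8246·0.0855/449 = 1.57.
Step 4 — Bandwidth: Δω = ω₀/Q = 5251 rad/s; BW = Δω/(2π) = 835.8 Hz.

(a) f₀ = 1312 Hz  (b) Q = 1.57  (c) BW = 835.8 Hz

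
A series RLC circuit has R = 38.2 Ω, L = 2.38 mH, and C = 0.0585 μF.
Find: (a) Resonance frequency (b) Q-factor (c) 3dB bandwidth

Step 1 — Resonance: ω₀ = 1/√(LC) = 1/√(0.00238·5.85e-08) = 8.475e+04 rad/s.
Step 2 — f₀ = ω₀/(2π) = 1.349e+04 Hz.
Step 3 — Series Q: Q = ω₀L/R = 8.475e+04·0.00238/38.2 = 5.28.
Step 4 — Bandwidth: Δω = ω₀/Q = 1.605e+04 rad/s; BW = Δω/(2π) = 2555 Hz.

(a) f₀ = 1.349e+04 Hz  (b) Q = 5.28  (c) BW = 2555 Hz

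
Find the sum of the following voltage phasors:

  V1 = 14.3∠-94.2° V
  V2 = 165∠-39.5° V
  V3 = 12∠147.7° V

Step 1 — Convert each phasor to rectangular form:
  V1 = 14.3·(cos(-94.2°) + j·sin(-94.2°)) = -1.047 - j14.26 V
  V2 = 165·(cos(-39.5°) + j·sin(-39.5°)) = 127.3 - j105 V
  V3 = 12·(cos(147.7°) + j·sin(147.7°)) = -10.14 + j6.412 V
Step 2 — Sum components: V_total = 116.1 - j112.8 V.
Step 3 — Convert to polar: |V_total| = 161.9 V, ∠V_total = -44.2°.

V_total = 161.9∠-44.2° V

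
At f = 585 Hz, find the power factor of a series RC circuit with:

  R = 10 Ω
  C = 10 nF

Step 1 — Angular frequency: ω = 2π·f = 2π·585 = 3676 rad/s.
Step 2 — Component impedances:
  R: Z = R = 10 Ω
  C: Z = 1/(jωC) = -j/(ω·C) = 0 - j2.721e+04 Ω
Step 3 — Series combination: Z_total = R + C = 10 - j2.721e+04 Ω = 2.721e+04∠-90.0° Ω.
Step 4 — Power factor: PF = cos(φ) = Re(Z)/|Z| = 10/27206 = 0.0003676.
Step 5 — Type: Im(Z) = -2.721e+04 ⇒ leading (phase φ = -90.0°).

PF = 0.0003676 (leading, φ = -90.0°)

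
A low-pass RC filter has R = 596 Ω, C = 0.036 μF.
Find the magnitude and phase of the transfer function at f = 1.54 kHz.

Step 1 — Angular frequency: ω = 2π·1540 = 9676 rad/s.
Step 2 — Transfer function: H(jω) = 1/(1 + jωRC).
Step 3 — Denominator: 1 + jωRC = 1 + j·9676·596·3.6e-08 = 1 + j0.2076.
Step 4 — H = 0.9587 - j0.199.
Step 5 — Magnitude: |H| = 0.9791 (-0.2 dB); phase: φ = -11.7°.

|H| = 0.9791 (-0.2 dB), φ = -11.7°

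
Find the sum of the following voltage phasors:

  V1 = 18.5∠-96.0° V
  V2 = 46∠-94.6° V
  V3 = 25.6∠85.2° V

Step 1 — Convert each phasor to rectangular form:
  V1 = 18.5·(cos(-96.0°) + j·sin(-96.0°)) = -1.934 - j18.4 V
  V2 = 46·(cos(-94.6°) + j·sin(-94.6°)) = -3.689 - j45.85 V
  V3 = 25.6·(cos(85.2°) + j·sin(85.2°)) = 2.142 + j25.51 V
Step 2 — Sum components: V_total = -3.481 - j38.74 V.
Step 3 — Convert to polar: |V_total| = 38.9 V, ∠V_total = -95.1°.

V_total = 38.9∠-95.1° V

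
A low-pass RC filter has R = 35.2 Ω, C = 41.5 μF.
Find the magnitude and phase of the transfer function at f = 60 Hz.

Step 1 — Angular frequency: ω = 2π·60 = 377 rad/s.
Step 2 — Transfer function: H(jω) = 1/(1 + jωRC).
Step 3 — Denominator: 1 + jωRC = 1 + j·377·35.2·4.15e-05 = 1 + j0.5507.
Step 4 — H = 0.7673 - j0.4226.
Step 5 — Magnitude: |H| = 0.876 (-1.2 dB); phase: φ = -28.8°.

|H| = 0.876 (-1.2 dB), φ = -28.8°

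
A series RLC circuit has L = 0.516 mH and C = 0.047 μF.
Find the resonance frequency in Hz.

Step 1 — Resonance condition Im(Z)=0 gives ω₀ = 1/√(LC).
Step 2 — ω₀ = 1/√(0.000516·4.7e-08) = 2.031e+05 rad/s.
Step 3 — f₀ = ω₀/(2π) = 3.232e+04 Hz.

f₀ = 3.232e+04 Hz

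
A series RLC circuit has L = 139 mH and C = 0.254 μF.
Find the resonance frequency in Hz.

Step 1 — Resonance condition Im(Z)=0 gives ω₀ = 1/√(LC).
Step 2 — ω₀ = 1/√(0.139·2.54e-07) = 5322 rad/s.
Step 3 — f₀ = ω₀/(2π) = 847 Hz.

f₀ = 847 Hz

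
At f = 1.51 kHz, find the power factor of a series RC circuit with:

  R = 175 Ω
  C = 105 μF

Step 1 — Angular frequency: ω = 2π·f = 2π·1510 = 9488 rad/s.
Step 2 — Component impedances:
  R: Z = R = 175 Ω
  C: Z = 1/(jωC) = -j/(ω·C) = 0 - j1.004 Ω
Step 3 — Series combination: Z_total = R + C = 175 - j1.004 Ω = 175∠-0.3° Ω.
Step 4 — Power factor: PF = cos(φ) = Re(Z)/|Z| = 175/175 = 1.
Step 5 — Type: Im(Z) = -1.004 ⇒ leading (phase φ = -0.3°).

PF = 1 (leading, φ = -0.3°)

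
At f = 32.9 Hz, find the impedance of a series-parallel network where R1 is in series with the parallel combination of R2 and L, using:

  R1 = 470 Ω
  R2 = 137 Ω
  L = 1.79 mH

Step 1 — Angular frequency: ω = 2π·f = 2π·32.9 = 206.7 rad/s.
Step 2 — Component impedances:
  R1: Z = R = 470 Ω
  R2: Z = R = 137 Ω
  L: Z = jωL = j·206.7·0.00179 = 0 + j0.37 Ω
Step 3 — Parallel branch: R2 || L = 1/(1/R2 + 1/L) = 0.0009994 + j0.37 Ω.
Step 4 — Series with R1: Z_total = R1 + (R2 || L) = 470 + j0.37 Ω = 470∠0.0° Ω.

Z = 470 + j0.37 Ω = 470∠0.0° Ω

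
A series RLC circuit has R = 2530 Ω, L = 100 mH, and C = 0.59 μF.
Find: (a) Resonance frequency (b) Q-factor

Step 1 — Resonance condition Im(Z)=0 gives ω₀ = 1/√(LC).
Step 2 — ω₀ = 1/√(0.1·5.9e-07) = 4117 rad/s.
Step 3 — f₀ = ω₀/(2π) = 655.2 Hz.
Step 4 — Series Q: Q = ω₀L/R = 4117·0.1/2530 = 0.1627.

(a) f₀ = 655.2 Hz  (b) Q = 0.1627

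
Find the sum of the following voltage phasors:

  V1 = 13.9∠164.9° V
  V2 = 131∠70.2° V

Step 1 — Convert each phasor to rectangular form:
  V1 = 13.9·(cos(164.9°) + j·sin(164.9°)) = -13.42 + j3.621 V
  V2 = 131·(cos(70.2°) + j·sin(70.2°)) = 44.37 + j123.3 V
Step 2 — Sum components: V_total = 30.95 + j126.9 V.
Step 3 — Convert to polar: |V_total| = 130.6 V, ∠V_total = 76.3°.

V_total = 130.6∠76.3° V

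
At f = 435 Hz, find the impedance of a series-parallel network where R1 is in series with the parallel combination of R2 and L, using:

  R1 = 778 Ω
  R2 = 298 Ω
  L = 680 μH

Step 1 — Angular frequency: ω = 2π·f = 2π·435 = 2733 rad/s.
Step 2 — Component impedances:
  R1: Z = R = 778 Ω
  R2: Z = R = 298 Ω
  L: Z = jωL = j·2733·0.00068 = 0 + j1.859 Ω
Step 3 — Parallel branch: R2 || L = 1/(1/R2 + 1/L) = 0.01159 + j1.858 Ω.
Step 4 — Series with R1: Z_total = R1 + (R2 || L) = 778 + j1.858 Ω = 778∠0.1° Ω.

Z = 778 + j1.858 Ω = 778∠0.1° Ω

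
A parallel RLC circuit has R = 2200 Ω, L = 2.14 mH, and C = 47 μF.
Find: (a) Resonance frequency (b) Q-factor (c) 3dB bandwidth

Step 1 — Resonance: ω₀ = 1/√(LC) = 1/√(0.00214·4.7e-05) = 3153 rad/s.
Step 2 — f₀ = ω₀/(2π) = 501.8 Hz.
Step 3 — Parallel Q: Q = R/(ω₀L) = 2200/(3153·0.00214) = 326.
Step 4 — Bandwidth: Δω = ω₀/Q = 9.671 rad/s; BW = Δω/(2π) = 1.539 Hz.

(a) f₀ = 501.8 Hz  (b) Q = 326  (c) BW = 1.539 Hz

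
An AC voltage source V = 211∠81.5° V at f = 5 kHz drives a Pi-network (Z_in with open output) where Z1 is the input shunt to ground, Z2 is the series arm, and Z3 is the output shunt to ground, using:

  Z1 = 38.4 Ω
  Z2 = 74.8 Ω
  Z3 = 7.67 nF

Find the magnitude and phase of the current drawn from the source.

Step 1 — Angular frequency: ω = 2π·f = 2π·5000 = 3.142e+04 rad/s.
Step 2 — Component impedances:
  Z1: Z = R = 38.4 Ω
  Z2: Z = R = 74.8 Ω
  Z3: Z = 1/(jωC) = -j/(ω·C) = 0 - j4150 Ω
Step 3 — With open output, the series arm Z2 and the output shunt Z3 appear in series to ground: Z2 + Z3 = 74.8 - j4150 Ω.
Step 4 — Parallel with input shunt Z1: Z_in = Z1 || (Z2 + Z3) = 38.39 - j0.355 Ω = 38.39∠-0.5° Ω.
Step 5 — Source phasor: V = 211∠81.5° V = 31.19 + j208.7 V.
Step 6 — Ohm's law: I = V / Z_total = (31.19 + j208.7) / (38.39 - j0.355) = 0.762 + j5.443 A.
Step 7 — Convert to polar: |I| = 5.496 A, ∠I = 82.0°.

I = 5.496∠82.0° A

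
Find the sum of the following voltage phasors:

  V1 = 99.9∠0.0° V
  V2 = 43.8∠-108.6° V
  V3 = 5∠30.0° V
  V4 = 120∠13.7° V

Step 1 — Convert each phasor to rectangular form:
  V1 = 99.9·(cos(0.0°) + j·sin(0.0°)) = 99.9 V
  V2 = 43.8·(cos(-108.6°) + j·sin(-108.6°)) = -13.97 - j41.51 V
  V3 = 5·(cos(30.0°) + j·sin(30.0°)) = 4.33 + j2.5 V
  V4 = 120·(cos(13.7°) + j·sin(13.7°)) = 116.6 + j28.42 V
Step 2 — Sum components: V_total = 206.8 - j10.59 V.
Step 3 — Convert to polar: |V_total| = 207.1 V, ∠V_total = -2.9°.

V_total = 207.1∠-2.9° V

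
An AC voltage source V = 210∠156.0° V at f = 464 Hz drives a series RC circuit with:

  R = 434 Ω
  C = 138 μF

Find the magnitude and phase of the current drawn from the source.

Step 1 — Angular frequency: ω = 2π·f = 2π·464 = 2915 rad/s.
Step 2 — Component impedances:
  R: Z = R = 434 Ω
  C: Z = 1/(jωC) = -j/(ω·C) = 0 - j2.486 Ω
Step 3 — Series combination: Z_total = R + C = 434 - j2.486 Ω = 434∠-0.3° Ω.
Step 4 — Source phasor: V = 210∠156.0° V = -191.8 + j85.41 V.
Step 5 — Ohm's law: I = V / Z_total = (-191.8 + j85.41) / (434 - j2.486) = -0.4432 + j0.1943 A.
Step 6 — Convert to polar: |I| = 0.4839 A, ∠I = 156.3°.

I = 0.4839∠156.3° A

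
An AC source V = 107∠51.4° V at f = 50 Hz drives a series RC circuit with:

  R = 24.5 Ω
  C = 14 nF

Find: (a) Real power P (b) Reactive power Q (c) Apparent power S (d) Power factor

Step 1 — Angular frequency: ω = 2π·f = 2π·50 = 314.2 rad/s.
Step 2 — Component impedances:
  R: Z = R = 24.5 Ω
  C: Z = 1/(jωC) = -j/(ω·C) = 0 - j2.274e+05 Ω
Step 3 — Series combination: Z_total = R + C = 24.5 - j2.274e+05 Ω = 2.274e+05∠-90.0° Ω.
Step 4 — Source phasor: V = 107∠51.4° V = 66.76 + j83.62 V.
Step 5 — Current: I = V / Z = -0.0003678 + j0.0002936 A = 0.0004706∠141.4° A.
Step 6 — Complex power: S = V·I* = 5.426e-06 - j0.05036 VA.
Step 7 — Real power: P = Re(S) = 5.426e-06 W.
Step 8 — Reactive power: Q = Im(S) = -0.05036 VAR.
Step 9 — Apparent power: |S| = 0.05036 VA.
Step 10 — Power factor: PF = P/|S| = 0.0001078 (leading).

(a) P = 5.426e-06 W  (b) Q = -0.05036 VAR  (c) S = 0.05036 VA  (d) PF = 0.0001078 (leading)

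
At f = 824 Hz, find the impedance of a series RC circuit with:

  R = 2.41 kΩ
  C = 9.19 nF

Step 1 — Angular frequency: ω = 2π·f = 2π·824 = 5177 rad/s.
Step 2 — Component impedances:
  R: Z = R = 2410 Ω
  C: Z = 1/(jωC) = -j/(ω·C) = 0 - j2.102e+04 Ω
Step 3 — Series combination: Z_total = R + C = 2410 - j2.102e+04 Ω = 2.116e+04∠-83.5° Ω.

Z = 2410 - j2.102e+04 Ω = 2.116e+04∠-83.5° Ω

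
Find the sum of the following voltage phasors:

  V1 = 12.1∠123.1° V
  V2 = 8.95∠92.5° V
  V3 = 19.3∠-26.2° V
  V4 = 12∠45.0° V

Step 1 — Convert each phasor to rectangular form:
  V1 = 12.1·(cos(123.1°) + j·sin(123.1°)) = -6.608 + j10.14 V
  V2 = 8.95·(cos(92.5°) + j·sin(92.5°)) = -0.3904 + j8.941 V
  V3 = 19.3·(cos(-26.2°) + j·sin(-26.2°)) = 17.32 - j8.521 V
  V4 = 12·(cos(45.0°) + j·sin(45.0°)) = 8.485 + j8.485 V
Step 2 — Sum components: V_total = 18.8 + j19.04 V.
Step 3 — Convert to polar: |V_total| = 26.76 V, ∠V_total = 45.4°.

V_total = 26.76∠45.4° V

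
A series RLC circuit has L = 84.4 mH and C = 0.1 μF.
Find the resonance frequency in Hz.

Step 1 — Resonance condition Im(Z)=0 gives ω₀ = 1/√(LC).
Step 2 — ω₀ = 1/√(0.0844·1e-07) = 1.089e+04 rad/s.
Step 3 — f₀ = ω₀/(2π) = 1732 Hz.

f₀ = 1732 Hz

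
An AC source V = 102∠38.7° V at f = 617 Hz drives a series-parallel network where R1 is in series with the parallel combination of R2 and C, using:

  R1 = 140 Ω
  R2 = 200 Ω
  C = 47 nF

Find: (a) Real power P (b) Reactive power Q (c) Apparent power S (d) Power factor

Step 1 — Angular frequency: ω = 2π·f = 2π·617 = 3877 rad/s.
Step 2 — Component impedances:
  R1: Z = R = 140 Ω
  R2: Z = R = 200 Ω
  C: Z = 1/(jωC) = -j/(ω·C) = 0 - j5488 Ω
Step 3 — Parallel branch: R2 || C = 1/(1/R2 + 1/C) = 199.7 - j7.279 Ω.
Step 4 — Series with R1: Z_total = R1 + (R2 || C) = 339.7 - j7.279 Ω = 339.8∠-1.2° Ω.
Step 5 — Source phasor: V = 102∠38.7° V = 79.6 + j63.77 V.
Step 6 — Current: I = V / Z = 0.2302 + j0.1927 A = 0.3002∠39.9° A.
Step 7 — Complex power: S = V·I* = 30.61 - j0.6558 VA.
Step 8 — Real power: P = Re(S) = 30.61 W.
Step 9 — Reactive power: Q = Im(S) = -0.6558 VAR.
Step 10 — Apparent power: |S| = 30.62 VA.
Step 11 — Power factor: PF = P/|S| = 0.9998 (leading).

(a) P = 30.61 W  (b) Q = -0.6558 VAR  (c) S = 30.62 VA  (d) PF = 0.9998 (leading)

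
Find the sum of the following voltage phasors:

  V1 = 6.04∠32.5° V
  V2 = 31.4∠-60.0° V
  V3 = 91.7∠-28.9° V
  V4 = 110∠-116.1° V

Step 1 — Convert each phasor to rectangular form:
  V1 = 6.04·(cos(32.5°) + j·sin(32.5°)) = 5.094 + j3.245 V
  V2 = 31.4·(cos(-60.0°) + j·sin(-60.0°)) = 15.7 - j27.19 V
  V3 = 91.7·(cos(-28.9°) + j·sin(-28.9°)) = 80.28 - j44.32 V
  V4 = 110·(cos(-116.1°) + j·sin(-116.1°)) = -48.39 - j98.78 V
Step 2 — Sum components: V_total = 52.68 - j167 V.
Step 3 — Convert to polar: |V_total| = 175.2 V, ∠V_total = -72.5°.

V_total = 175.2∠-72.5° V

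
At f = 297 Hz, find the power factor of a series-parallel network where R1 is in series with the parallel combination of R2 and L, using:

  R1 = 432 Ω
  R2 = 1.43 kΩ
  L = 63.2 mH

Step 1 — Angular frequency: ω = 2π·f = 2π·297 = 1866 rad/s.
Step 2 — Component impedances:
  R1: Z = R = 432 Ω
  R2: Z = R = 1430 Ω
  L: Z = jωL = j·1866·0.0632 = 0 + j117.9 Ω
Step 3 — Parallel branch: R2 || L = 1/(1/R2 + 1/L) = 9.661 + j117.1 Ω.
Step 4 — Series with R1: Z_total = R1 + (R2 || L) = 441.7 + j117.1 Ω = 456.9∠14.9° Ω.
Step 5 — Power factor: PF = cos(φ) = Re(Z)/|Z| = 441.66/456.93 = 0.9666.
Step 6 — Type: Im(Z) = 117.1 ⇒ lagging (phase φ = 14.9°).

PF = 0.9666 (lagging, φ = 14.9°)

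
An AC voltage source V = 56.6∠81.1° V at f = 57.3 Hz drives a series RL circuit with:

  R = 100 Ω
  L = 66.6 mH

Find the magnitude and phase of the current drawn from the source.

Step 1 — Angular frequency: ω = 2π·f = 2π·57.3 = 360 rad/s.
Step 2 — Component impedances:
  R: Z = R = 100 Ω
  L: Z = jωL = j·360·0.0666 = 0 + j23.98 Ω
Step 3 — Series combination: Z_total = R + L = 100 + j23.98 Ω = 102.8∠13.5° Ω.
Step 4 — Source phasor: V = 56.6∠81.1° V = 8.757 + j55.92 V.
Step 5 — Ohm's law: I = V / Z_total = (8.757 + j55.92) / (100 + j23.98) = 0.2096 + j0.5089 A.
Step 6 — Convert to polar: |I| = 0.5504 A, ∠I = 67.6°.

I = 0.5504∠67.6° A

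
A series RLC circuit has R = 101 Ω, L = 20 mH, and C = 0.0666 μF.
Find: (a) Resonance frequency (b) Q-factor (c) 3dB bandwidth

Step 1 — Resonance: ω₀ = 1/√(LC) = 1/√(0.02·6.66e-08) = 2.74e+04 rad/s.
Step 2 — f₀ = ω₀/(2π) = 4361 Hz.
Step 3 — Series Q: Q = ω₀L/R = 2.74e+04·0.02/101 = 5.426.
Step 4 — Bandwidth: Δω = ω₀/Q = 5050 rad/s; BW = Δω/(2π) = 803.7 Hz.

(a) f₀ = 4361 Hz  (b) Q = 5.426  (c) BW = 803.7 Hz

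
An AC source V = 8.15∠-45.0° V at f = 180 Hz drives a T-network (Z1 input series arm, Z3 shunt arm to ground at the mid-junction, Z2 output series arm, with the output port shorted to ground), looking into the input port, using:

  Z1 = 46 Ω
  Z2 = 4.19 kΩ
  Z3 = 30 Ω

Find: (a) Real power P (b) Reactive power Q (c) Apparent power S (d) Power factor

Step 1 — Angular frequency: ω = 2π·f = 2π·180 = 1131 rad/s.
Step 2 — Component impedances:
  Z1: Z = R = 46 Ω
  Z2: Z = R = 4190 Ω
  Z3: Z = R = 30 Ω
Step 3 — With the output port shorted to ground, the output series arm Z2 runs from the junction to ground; the shunt arm Z3 also runs from the junction to ground. They appear in parallel: Z3 || Z2 = 29.79 Ω.
Step 4 — Series with input arm Z1: Z_in = Z1 + (Z3 || Z2) = 75.79 Ω = 75.79∠0.0° Ω.
Step 5 — Source phasor: V = 8.15∠-45.0° V = 5.763 - j5.763 V.
Step 6 — Current: I = V / Z = 0.07604 - j0.07604 A = 0.1075∠-45.0° A.
Step 7 — Complex power: S = V·I* = 0.8764 VA.
Step 8 — Real power: P = Re(S) = 0.8764 W.
Step 9 — Reactive power: Q = Im(S) = 0 VAR.
Step 10 — Apparent power: |S| = 0.8764 VA.
Step 11 — Power factor: PF = P/|S| = 1 (unity).

(a) P = 0.8764 W  (b) Q = 0 VAR  (c) S = 0.8764 VA  (d) PF = 1 (unity)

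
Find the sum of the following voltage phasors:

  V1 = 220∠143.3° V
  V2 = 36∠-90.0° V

Step 1 — Convert each phasor to rectangular form:
  V1 = 220·(cos(143.3°) + j·sin(143.3°)) = -176.4 + j131.5 V
  V2 = 36·(cos(-90.0°) + j·sin(-90.0°)) = 0 - j36 V
Step 2 — Sum components: V_total = -176.4 + j95.48 V.
Step 3 — Convert to polar: |V_total| = 200.6 V, ∠V_total = 151.6°.

V_total = 200.6∠151.6° V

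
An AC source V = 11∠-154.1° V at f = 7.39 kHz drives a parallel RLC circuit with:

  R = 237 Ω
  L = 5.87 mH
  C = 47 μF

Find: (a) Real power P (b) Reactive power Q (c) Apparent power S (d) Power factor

Step 1 — Angular frequency: ω = 2π·f = 2π·7390 = 4.643e+04 rad/s.
Step 2 — Component impedances:
  R: Z = R = 237 Ω
  L: Z = jωL = j·4.643e+04·0.00587 = 0 + j272.6 Ω
  C: Z = 1/(jωC) = -j/(ω·C) = 0 - j0.4582 Ω
Step 3 — Parallel combination: 1/Z_total = 1/R + 1/L + 1/C; Z_total = 0.0008889 - j0.459 Ω = 0.459∠-89.9° Ω.
Step 4 — Source phasor: V = 11∠-154.1° V = -9.895 - j4.805 V.
Step 5 — Current: I = V / Z = 10.43 - j21.58 A = 23.97∠-64.2° A.
Step 6 — Complex power: S = V·I* = 0.5105 - j263.6 VA.
Step 7 — Real power: P = Re(S) = 0.5105 W.
Step 8 — Reactive power: Q = Im(S) = -263.6 VAR.
Step 9 — Apparent power: |S| = 263.6 VA.
Step 10 — Power factor: PF = P/|S| = 0.001937 (leading).

(a) P = 0.5105 W  (b) Q = -263.6 VAR  (c) S = 263.6 VA  (d) PF = 0.001937 (leading)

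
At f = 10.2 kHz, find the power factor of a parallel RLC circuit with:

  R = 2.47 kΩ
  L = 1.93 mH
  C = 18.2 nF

Step 1 — Angular frequency: ω = 2π·f = 2π·1.02e+04 = 6.409e+04 rad/s.
Step 2 — Component impedances:
  R: Z = R = 2470 Ω
  L: Z = jωL = j·6.409e+04·0.00193 = 0 + j123.7 Ω
  C: Z = 1/(jωC) = -j/(ω·C) = 0 - j857.3 Ω
Step 3 — Parallel combination: 1/Z_total = 1/R + 1/L + 1/C; Z_total = 8.43 + j144.1 Ω = 144.3∠86.7° Ω.
Step 4 — Power factor: PF = cos(φ) = Re(Z)/|Z| = 8.43/144.3 = 0.05842.
Step 5 — Type: Im(Z) = 144.1 ⇒ lagging (phase φ = 86.7°).

PF = 0.05842 (lagging, φ = 86.7°)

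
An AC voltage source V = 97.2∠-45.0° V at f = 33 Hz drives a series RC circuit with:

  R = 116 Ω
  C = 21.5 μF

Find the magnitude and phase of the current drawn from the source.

Step 1 — Angular frequency: ω = 2π·f = 2π·33 = 207.3 rad/s.
Step 2 — Component impedances:
  R: Z = R = 116 Ω
  C: Z = 1/(jωC) = -j/(ω·C) = 0 - j224.3 Ω
Step 3 — Series combination: Z_total = R + C = 116 - j224.3 Ω = 252.5∠-62.7° Ω.
Step 4 — Source phasor: V = 97.2∠-45.0° V = 68.73 - j68.73 V.
Step 5 — Ohm's law: I = V / Z_total = (68.73 - j68.73) / (116 - j224.3) = 0.3668 + j0.1167 A.
Step 6 — Convert to polar: |I| = 0.3849 A, ∠I = 17.7°.

I = 0.3849∠17.7° A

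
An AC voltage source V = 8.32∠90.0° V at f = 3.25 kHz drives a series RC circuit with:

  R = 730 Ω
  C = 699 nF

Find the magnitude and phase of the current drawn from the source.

Step 1 — Angular frequency: ω = 2π·f = 2π·3250 = 2.042e+04 rad/s.
Step 2 — Component impedances:
  R: Z = R = 730 Ω
  C: Z = 1/(jωC) = -j/(ω·C) = 0 - j70.06 Ω
Step 3 — Series combination: Z_total = R + C = 730 - j70.06 Ω = 733.4∠-5.5° Ω.
Step 4 — Source phasor: V = 8.32∠90.0° V = 0 + j8.32 V.
Step 5 — Ohm's law: I = V / Z_total = (0 + j8.32) / (730 - j70.06) = -0.001084 + j0.01129 A.
Step 6 — Convert to polar: |I| = 0.01135 A, ∠I = 95.5°.

I = 0.01135∠95.5° A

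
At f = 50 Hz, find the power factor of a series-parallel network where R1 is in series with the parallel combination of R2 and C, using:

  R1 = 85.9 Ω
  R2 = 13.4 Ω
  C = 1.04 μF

Step 1 — Angular frequency: ω = 2π·f = 2π·50 = 314.2 rad/s.
Step 2 — Component impedances:
  R1: Z = R = 85.9 Ω
  R2: Z = R = 13.4 Ω
  C: Z = 1/(jωC) = -j/(ω·C) = 0 - j3061 Ω
Step 3 — Parallel branch: R2 || C = 1/(1/R2 + 1/C) = 13.4 - j0.05867 Ω.
Step 4 — Series with R1: Z_total = R1 + (R2 || C) = 99.3 - j0.05867 Ω = 99.3∠-0.0° Ω.
Step 5 — Power factor: PF = cos(φ) = Re(Z)/|Z| = 99.3/99.3 = 1.
Step 6 — Type: Im(Z) = -0.05867 ⇒ leading (phase φ = -0.0°).

PF = 1 (leading, φ = -0.0°)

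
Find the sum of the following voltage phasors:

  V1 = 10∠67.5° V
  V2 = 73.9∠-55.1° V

Step 1 — Convert each phasor to rectangular form:
  V1 = 10·(cos(67.5°) + j·sin(67.5°)) = 3.827 + j9.239 V
  V2 = 73.9·(cos(-55.1°) + j·sin(-55.1°)) = 42.28 - j60.61 V
Step 2 — Sum components: V_total = 46.11 - j51.37 V.
Step 3 — Convert to polar: |V_total| = 69.03 V, ∠V_total = -48.1°.

V_total = 69.03∠-48.1° V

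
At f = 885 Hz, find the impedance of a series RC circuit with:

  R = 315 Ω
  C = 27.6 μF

Step 1 — Angular frequency: ω = 2π·f = 2π·885 = 5561 rad/s.
Step 2 — Component impedances:
  R: Z = R = 315 Ω
  C: Z = 1/(jωC) = -j/(ω·C) = 0 - j6.516 Ω
Step 3 — Series combination: Z_total = R + C = 315 - j6.516 Ω = 315.1∠-1.2° Ω.

Z = 315 - j6.516 Ω = 315.1∠-1.2° Ω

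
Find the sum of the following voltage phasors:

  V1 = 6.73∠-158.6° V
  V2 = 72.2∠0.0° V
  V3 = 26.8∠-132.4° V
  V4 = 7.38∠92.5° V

Step 1 — Convert each phasor to rectangular form:
  V1 = 6.73·(cos(-158.6°) + j·sin(-158.6°)) = -6.266 - j2.456 V
  V2 = 72.2·(cos(0.0°) + j·sin(0.0°)) = 72.2 V
  V3 = 26.8·(cos(-132.4°) + j·sin(-132.4°)) = -18.07 - j19.79 V
  V4 = 7.38·(cos(92.5°) + j·sin(92.5°)) = -0.3219 + j7.373 V
Step 2 — Sum components: V_total = 47.54 - j14.87 V.
Step 3 — Convert to polar: |V_total| = 49.81 V, ∠V_total = -17.4°.

V_total = 49.81∠-17.4° V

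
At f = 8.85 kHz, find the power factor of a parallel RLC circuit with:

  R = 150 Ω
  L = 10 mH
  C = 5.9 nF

Step 1 — Angular frequency: ω = 2π·f = 2π·8850 = 5.561e+04 rad/s.
Step 2 — Component impedances:
  R: Z = R = 150 Ω
  L: Z = jωL = j·5.561e+04·0.01 = 0 + j556.1 Ω
  C: Z = 1/(jωC) = -j/(ω·C) = 0 - j3048 Ω
Step 3 — Parallel combination: 1/Z_total = 1/R + 1/L + 1/C; Z_total = 143 + j31.55 Ω = 146.5∠12.4° Ω.
Step 4 — Power factor: PF = cos(φ) = Re(Z)/|Z| = 143.04/146.48 = 0.9765.
Step 5 — Type: Im(Z) = 31.55 ⇒ lagging (phase φ = 12.4°).

PF = 0.9765 (lagging, φ = 12.4°)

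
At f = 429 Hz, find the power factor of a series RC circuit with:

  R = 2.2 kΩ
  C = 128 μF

Step 1 — Angular frequency: ω = 2π·f = 2π·429 = 2695 rad/s.
Step 2 — Component impedances:
  R: Z = R = 2200 Ω
  C: Z = 1/(jωC) = -j/(ω·C) = 0 - j2.898 Ω
Step 3 — Series combination: Z_total = R + C = 2200 - j2.898 Ω = 2200∠-0.1° Ω.
Step 4 — Power factor: PF = cos(φ) = Re(Z)/|Z| = 2200/2200 = 1.
Step 5 — Type: Im(Z) = -2.898 ⇒ leading (phase φ = -0.1°).

PF = 1 (leading, φ = -0.1°)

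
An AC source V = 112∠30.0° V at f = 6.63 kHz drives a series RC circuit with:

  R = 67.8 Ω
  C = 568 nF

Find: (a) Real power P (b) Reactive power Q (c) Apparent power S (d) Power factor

Step 1 — Angular frequency: ω = 2π·f = 2π·6630 = 4.166e+04 rad/s.
Step 2 — Component impedances:
  R: Z = R = 67.8 Ω
  C: Z = 1/(jωC) = -j/(ω·C) = 0 - j42.26 Ω
Step 3 — Series combination: Z_total = R + C = 67.8 - j42.26 Ω = 79.89∠-31.9° Ω.
Step 4 — Source phasor: V = 112∠30.0° V = 96.99 + j56 V.
Step 5 — Current: I = V / Z = 0.6595 + j1.237 A = 1.402∠61.9° A.
Step 6 — Complex power: S = V·I* = 133.2 - j83.06 VA.
Step 7 — Real power: P = Re(S) = 133.2 W.
Step 8 — Reactive power: Q = Im(S) = -83.06 VAR.
Step 9 — Apparent power: |S| = 157 VA.
Step 10 — Power factor: PF = P/|S| = 0.8486 (leading).

(a) P = 133.2 W  (b) Q = -83.06 VAR  (c) S = 157 VA  (d) PF = 0.8486 (leading)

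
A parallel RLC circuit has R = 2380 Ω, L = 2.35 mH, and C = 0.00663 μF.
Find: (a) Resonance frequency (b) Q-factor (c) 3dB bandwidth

Step 1 — Resonance: ω₀ = 1/√(LC) = 1/√(0.00235·6.63e-09) = 2.533e+05 rad/s.
Step 2 — f₀ = ω₀/(2π) = 4.032e+04 Hz.
Step 3 — Parallel Q: Q = R/(ω₀L) = 2380/(2.533e+05·0.00235) = 3.998.
Step 4 — Bandwidth: Δω = ω₀/Q = 6.337e+04 rad/s; BW = Δω/(2π) = 1.009e+04 Hz.

(a) f₀ = 4.032e+04 Hz  (b) Q = 3.998  (c) BW = 1.009e+04 Hz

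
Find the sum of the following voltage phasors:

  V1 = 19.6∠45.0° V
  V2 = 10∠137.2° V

Step 1 — Convert each phasor to rectangular form:
  V1 = 19.6·(cos(45.0°) + j·sin(45.0°)) = 13.86 + j13.86 V
  V2 = 10·(cos(137.2°) + j·sin(137.2°)) = -7.337 + j6.794 V
Step 2 — Sum components: V_total = 6.522 + j20.65 V.
Step 3 — Convert to polar: |V_total| = 21.66 V, ∠V_total = 72.5°.

V_total = 21.66∠72.5° V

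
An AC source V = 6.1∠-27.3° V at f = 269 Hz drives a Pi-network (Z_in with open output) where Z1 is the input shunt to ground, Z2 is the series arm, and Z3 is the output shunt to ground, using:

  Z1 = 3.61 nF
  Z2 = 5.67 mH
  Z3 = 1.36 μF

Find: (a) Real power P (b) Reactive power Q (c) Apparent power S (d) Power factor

Step 1 — Angular frequency: ω = 2π·f = 2π·269 = 1690 rad/s.
Step 2 — Component impedances:
  Z1: Z = 1/(jωC) = -j/(ω·C) = 0 - j1.639e+05 Ω
  Z2: Z = jωL = j·1690·0.00567 = 0 + j9.583 Ω
  Z3: Z = 1/(jωC) = -j/(ω·C) = 0 - j435 Ω
Step 3 — With open output, the series arm Z2 and the output shunt Z3 appear in series to ground: Z2 + Z3 = 0 - j425.5 Ω.
Step 4 — Parallel with input shunt Z1: Z_in = Z1 || (Z2 + Z3) = 0 - j424.4 Ω = 424.4∠-90.0° Ω.
Step 5 — Source phasor: V = 6.1∠-27.3° V = 5.421 - j2.798 V.
Step 6 — Current: I = V / Z = 0.006593 + j0.01277 A = 0.01437∠62.7° A.
Step 7 — Complex power: S = V·I* = 0 - j0.08769 VA.
Step 8 — Real power: P = Re(S) = 0 W.
Step 9 — Reactive power: Q = Im(S) = -0.08769 VAR.
Step 10 — Apparent power: |S| = 0.08769 VA.
Step 11 — Power factor: PF = P/|S| = 0 (leading).

(a) P = 0 W  (b) Q = -0.08769 VAR  (c) S = 0.08769 VA  (d) PF = 0 (leading)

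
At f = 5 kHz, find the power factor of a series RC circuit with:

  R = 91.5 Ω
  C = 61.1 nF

Step 1 — Angular frequency: ω = 2π·f = 2π·5000 = 3.142e+04 rad/s.
Step 2 — Component impedances:
  R: Z = R = 91.5 Ω
  C: Z = 1/(jωC) = -j/(ω·C) = 0 - j521 Ω
Step 3 — Series combination: Z_total = R + C = 91.5 - j521 Ω = 528.9∠-80.0° Ω.
Step 4 — Power factor: PF = cos(φ) = Re(Z)/|Z| = 91.5/528.9 = 0.173.
Step 5 — Type: Im(Z) = -521 ⇒ leading (phase φ = -80.0°).

PF = 0.173 (leading, φ = -80.0°)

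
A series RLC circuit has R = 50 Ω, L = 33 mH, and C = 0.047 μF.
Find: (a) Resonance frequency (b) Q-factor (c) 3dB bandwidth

Step 1 — Resonance condition Im(Z)=0 gives ω₀ = 1/√(LC).
Step 2 — ω₀ = 1/√(0.033·4.7e-08) = 2.539e+04 rad/s.
Step 3 — f₀ = ω₀/(2π) = 4041 Hz.
Step 4 — Series Q: Q = ω₀L/R = 2.539e+04·0.033/50 = 16.76.
Step 5 — 3dB bandwidth: Δω = ω₀/Q = 1515 rad/s; BW = Δω/(2π) = 241.1 Hz.

(a) f₀ = 4041 Hz  (b) Q = 16.76  (c) BW = 241.1 Hz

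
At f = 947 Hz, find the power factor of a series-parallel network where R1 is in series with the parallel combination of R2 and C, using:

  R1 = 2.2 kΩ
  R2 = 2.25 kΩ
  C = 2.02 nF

Step 1 — Angular frequency: ω = 2π·f = 2π·947 = 5950 rad/s.
Step 2 — Component impedances:
  R1: Z = R = 2200 Ω
  R2: Z = R = 2250 Ω
  C: Z = 1/(jωC) = -j/(ω·C) = 0 - j8.32e+04 Ω
Step 3 — Parallel branch: R2 || C = 1/(1/R2 + 1/C) = 2248 - j60.8 Ω.
Step 4 — Series with R1: Z_total = R1 + (R2 || C) = 4448 - j60.8 Ω = 4449∠-0.8° Ω.
Step 5 — Power factor: PF = cos(φ) = Re(Z)/|Z| = 4448.4/4448.8 = 0.9999.
Step 6 — Type: Im(Z) = -60.8 ⇒ leading (phase φ = -0.8°).

PF = 0.9999 (leading, φ = -0.8°)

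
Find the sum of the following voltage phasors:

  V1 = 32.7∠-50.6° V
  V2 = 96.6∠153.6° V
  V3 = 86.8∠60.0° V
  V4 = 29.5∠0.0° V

Step 1 — Convert each phasor to rectangular form:
  V1 = 32.7·(cos(-50.6°) + j·sin(-50.6°)) = 20.76 - j25.27 V
  V2 = 96.6·(cos(153.6°) + j·sin(153.6°)) = -86.53 + j42.95 V
  V3 = 86.8·(cos(60.0°) + j·sin(60.0°)) = 43.4 + j75.17 V
  V4 = 29.5·(cos(0.0°) + j·sin(0.0°)) = 29.5 V
Step 2 — Sum components: V_total = 7.13 + j92.85 V.
Step 3 — Convert to polar: |V_total| = 93.13 V, ∠V_total = 85.6°.

V_total = 93.13∠85.6° V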